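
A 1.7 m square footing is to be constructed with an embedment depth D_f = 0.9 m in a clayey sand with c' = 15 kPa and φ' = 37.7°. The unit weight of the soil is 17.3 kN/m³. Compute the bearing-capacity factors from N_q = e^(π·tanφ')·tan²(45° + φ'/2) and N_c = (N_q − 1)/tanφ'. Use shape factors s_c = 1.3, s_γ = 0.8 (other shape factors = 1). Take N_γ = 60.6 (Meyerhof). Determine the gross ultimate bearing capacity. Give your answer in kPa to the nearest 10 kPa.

tan37.7° = 0.7729, so N_q = e^(π×0.7729)·tan²(63.85°) = 11.337 × 4.148 = 47.03.
N_c = (47.03 − 1)/tan37.7° = 59.56.
Effective surcharge at the founding depth q = γ·D_f = 17.3 × 0.9 = 15.57 kPa.
q_ult = c·N_c·s_c + q·N_q + 0.5·γ·B·N_γ·s_γ
     = 15 × 59.558 × 1.3 + 15.57 × 47.031 + 0.5 × 17.3 × 1.7 × 60.6 × 0.8
     = 1161.4 + 732.28 + 712.9 = 2606.5 kPa.

q_ult ≈ 2610 kPa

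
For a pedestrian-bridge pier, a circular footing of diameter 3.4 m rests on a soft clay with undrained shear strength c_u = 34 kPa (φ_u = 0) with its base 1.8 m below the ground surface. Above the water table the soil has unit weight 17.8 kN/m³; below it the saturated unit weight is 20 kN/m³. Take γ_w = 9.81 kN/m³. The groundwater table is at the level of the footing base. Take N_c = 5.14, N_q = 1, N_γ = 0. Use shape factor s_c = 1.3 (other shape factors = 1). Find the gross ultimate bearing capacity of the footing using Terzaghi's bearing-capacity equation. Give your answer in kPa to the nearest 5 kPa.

Effective surcharge at the founding depth q = γ·D_f = 17.8 × 1.8 = 32.04 kPa.
q_ult = c·N_c·s_c + q·N_q
     = 34 × 5.14 × 1.3 + 32.04 × 1
     = 227.19 + 32.04 = 259.23 kPa.

q_ult ≈ 260 kPa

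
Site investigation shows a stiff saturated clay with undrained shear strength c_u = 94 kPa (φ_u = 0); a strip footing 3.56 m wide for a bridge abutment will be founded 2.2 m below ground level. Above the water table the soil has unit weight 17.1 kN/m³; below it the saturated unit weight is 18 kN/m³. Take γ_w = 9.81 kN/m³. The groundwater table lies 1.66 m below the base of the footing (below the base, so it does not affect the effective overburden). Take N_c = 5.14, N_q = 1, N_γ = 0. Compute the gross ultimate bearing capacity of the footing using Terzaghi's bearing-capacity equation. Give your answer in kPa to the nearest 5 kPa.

q_ult ≈ 520 kPa

Effective surcharge at the founding depth q = γ·D_f = 17.1 × 2.2 = 37.62 kPa.
q_ult = c·N_c + q·N_q
     = 94 × 5.14 + 37.62 × 1
     = 483.16 + 37.62 = 520.78 kPa.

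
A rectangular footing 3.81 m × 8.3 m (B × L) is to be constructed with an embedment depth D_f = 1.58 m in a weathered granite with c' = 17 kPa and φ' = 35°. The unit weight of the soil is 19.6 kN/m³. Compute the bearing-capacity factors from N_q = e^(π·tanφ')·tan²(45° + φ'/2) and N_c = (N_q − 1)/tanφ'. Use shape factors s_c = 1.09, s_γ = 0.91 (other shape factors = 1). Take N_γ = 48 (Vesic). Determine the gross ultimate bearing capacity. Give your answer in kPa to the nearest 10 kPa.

q_ult ≈ 3520 kPa

tan35° = 0.7002, so N_q = e^(π×0.7002)·tan²(62.5°) = 9.023 × 3.69 = 33.3.
N_c = (33.3 − 1)/tan35° = 46.12.
Effective surcharge at the founding depth q = γ·D_f = 19.6 × 1.58 = 30.968 kPa.
q_ult = c·N_c·s_c + q·N_q + 0.5·γ·B·N_γ·s_γ
     = 17 × 46.124 × 1.09 + 30.968 × 33.296 + 0.5 × 19.6 × 3.81 × 48 × 0.91
     = 854.67 + 1031.1 + 1630.9 = 3516.7 kPa.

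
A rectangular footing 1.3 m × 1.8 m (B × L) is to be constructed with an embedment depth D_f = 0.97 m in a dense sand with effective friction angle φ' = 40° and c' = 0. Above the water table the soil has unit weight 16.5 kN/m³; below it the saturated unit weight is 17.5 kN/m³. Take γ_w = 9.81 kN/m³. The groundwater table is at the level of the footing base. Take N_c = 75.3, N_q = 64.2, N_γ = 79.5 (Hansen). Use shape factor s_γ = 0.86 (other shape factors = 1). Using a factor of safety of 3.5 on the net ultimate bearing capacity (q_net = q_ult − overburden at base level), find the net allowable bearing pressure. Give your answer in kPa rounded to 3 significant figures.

Overburden at base level: q = 16.5 × 0.97 = 16.005 kPa.
Below the base the soil is submerged, so the ½γBN_γ term uses γ' = 17.5 − 9.81 = 7.69 kN/m³.
Surcharge term q·N_q = 16.005 × 64.2 = 1027.5 kPa; self-weight term 0.5·γ·B·N_γ·s_γ = 0.5 × 7.69 × 1.3 × 79.5 × 0.86 = 341.75 kPa.
q_ult = 1027.5 + 341.75 = 1369.3 kPa.
q_net = 1369.3 − 16.005 = 1353.3 kPa.
q_all(net) = 1353.3 / 3.5 = 386.65 kPa.

q_all(net) ≈ 387 kPa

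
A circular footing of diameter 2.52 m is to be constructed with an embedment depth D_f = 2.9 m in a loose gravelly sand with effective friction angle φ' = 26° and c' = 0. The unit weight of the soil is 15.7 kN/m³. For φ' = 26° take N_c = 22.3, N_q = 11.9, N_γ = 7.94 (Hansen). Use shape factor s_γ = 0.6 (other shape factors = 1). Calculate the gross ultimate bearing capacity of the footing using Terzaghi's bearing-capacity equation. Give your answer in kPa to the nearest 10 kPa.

q_ult ≈ 640 kPa

q = γ·D_f = 15.7 × 2.9 = 45.53 kPa.
q·N_q = 45.53 × 11.9 = 541.81 kPa
0.5·γ·B·N_γ·s_γ = 0.5 × 15.7 × 2.52 × 7.94 × 0.6 = 94.241 kPa
q_ult = 541.81 + 94.241 = 636.05 kPa.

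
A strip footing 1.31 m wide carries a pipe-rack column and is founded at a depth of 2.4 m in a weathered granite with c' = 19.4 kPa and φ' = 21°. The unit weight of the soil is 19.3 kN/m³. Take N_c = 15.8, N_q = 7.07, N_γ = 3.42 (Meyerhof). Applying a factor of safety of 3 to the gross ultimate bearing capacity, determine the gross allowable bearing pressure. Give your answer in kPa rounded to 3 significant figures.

q_all ≈ 226 kPa

q = γ·D_f = 19.3 × 2.4 = 46.32 kPa.
c·N_c = 19.4 × 15.8 = 306.52 kPa
q·N_q = 46.32 × 7.07 = 327.48 kPa
0.5·γ·B·N_γ = 0.5 × 19.3 × 1.31 × 3.42 = 43.234 kPa
q_ult = 306.52 + 327.48 + 43.234 = 677.24 kPa.
q_all = q_ult / FS = 677.24 / 3 = 225.75 kPa.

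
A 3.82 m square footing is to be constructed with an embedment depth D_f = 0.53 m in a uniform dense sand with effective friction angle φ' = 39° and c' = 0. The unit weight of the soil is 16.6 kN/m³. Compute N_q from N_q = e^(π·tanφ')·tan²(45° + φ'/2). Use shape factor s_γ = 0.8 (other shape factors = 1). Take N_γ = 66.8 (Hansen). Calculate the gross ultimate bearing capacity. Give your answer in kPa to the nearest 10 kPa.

tan39° = 0.8098, so N_q = e^(π×0.8098)·tan²(64.5°) = 12.731 × 4.395 = 55.96.
Effective surcharge at the founding depth q = γ·D_f = 16.6 × 0.53 = 8.798 kPa.
q_ult = q·N_q + 0.5·γ·B·N_γ·s_γ
     = 8.798 × 55.957 + 0.5 × 16.6 × 3.82 × 66.8 × 0.8
     = 492.31 + 1694.4 = 2186.7 kPa.

q_ult ≈ 2190 kPa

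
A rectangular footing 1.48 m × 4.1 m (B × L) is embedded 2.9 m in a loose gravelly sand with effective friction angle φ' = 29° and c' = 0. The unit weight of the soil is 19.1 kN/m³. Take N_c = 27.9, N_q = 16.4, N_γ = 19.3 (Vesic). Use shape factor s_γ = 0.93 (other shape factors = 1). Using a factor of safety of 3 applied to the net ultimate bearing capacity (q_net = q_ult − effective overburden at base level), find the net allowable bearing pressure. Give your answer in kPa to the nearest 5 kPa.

q_all(net) ≈ 370 kPa

Overburden at base level: q = 19.1 × 2.9 = 55.39 kPa.
Surcharge term q·N_q = 55.39 × 16.4 = 908.4 kPa; self-weight term 0.5·γ·B·N_γ·s_γ = 0.5 × 19.1 × 1.48 × 19.3 × 0.93 = 253.69 kPa.
q_ult = 908.4 + 253.69 = 1162.1 kPa.
Net ultimate: q_net = 1162.1 − 55.39 = 1106.7 kPa.
q_all(net) = 1106.7 / 3 = 368.9 kPa.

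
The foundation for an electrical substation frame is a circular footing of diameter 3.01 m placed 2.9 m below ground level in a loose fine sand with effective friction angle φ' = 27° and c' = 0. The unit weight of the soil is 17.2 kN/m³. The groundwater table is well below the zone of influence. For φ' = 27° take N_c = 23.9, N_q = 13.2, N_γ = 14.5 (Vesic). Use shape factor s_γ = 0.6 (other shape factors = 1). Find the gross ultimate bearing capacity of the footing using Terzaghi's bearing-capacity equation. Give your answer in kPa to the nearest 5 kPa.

q = γ·D_f = 17.2 × 2.9 = 49.88 kPa.
q·N_q = 49.88 × 13.2 = 658.42 kPa
0.5·γ·B·N_γ·s_γ = 0.5 × 17.2 × 3.01 × 14.5 × 0.6 = 225.21 kPa
q_ult = 658.42 + 225.21 = 883.62 kPa.

q_ult ≈ 885 kPa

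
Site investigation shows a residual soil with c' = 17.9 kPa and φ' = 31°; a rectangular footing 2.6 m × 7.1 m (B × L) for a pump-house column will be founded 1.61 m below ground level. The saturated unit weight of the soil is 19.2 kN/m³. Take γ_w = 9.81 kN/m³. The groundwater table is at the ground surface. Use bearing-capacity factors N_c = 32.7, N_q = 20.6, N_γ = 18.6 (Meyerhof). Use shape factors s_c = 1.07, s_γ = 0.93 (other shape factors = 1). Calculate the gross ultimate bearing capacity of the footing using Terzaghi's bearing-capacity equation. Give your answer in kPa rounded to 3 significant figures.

Water table at ground surface, so effective unit weight γ' = 19.2 − 9.81 = 9.39 kN/m³ is used throughout; overburden q = 9.39 × 1.61 = 15.118 kPa; the same γ' applies in the ½γBN_γ term.
Cohesion term c·N_c·s_c = 17.9 × 32.7 × 1.07 = 626.3 kPa; surcharge term q·N_q = 15.118 × 20.6 = 311.43 kPa; self-weight term 0.5·γ·B·N_γ·s_γ = 0.5 × 9.39 × 2.6 × 18.6 × 0.93 = 211.16 kPa.
q_ult = 626.3 + 311.43 + 211.16 = 1148.9 kPa.

q_ult ≈ 1150 kPa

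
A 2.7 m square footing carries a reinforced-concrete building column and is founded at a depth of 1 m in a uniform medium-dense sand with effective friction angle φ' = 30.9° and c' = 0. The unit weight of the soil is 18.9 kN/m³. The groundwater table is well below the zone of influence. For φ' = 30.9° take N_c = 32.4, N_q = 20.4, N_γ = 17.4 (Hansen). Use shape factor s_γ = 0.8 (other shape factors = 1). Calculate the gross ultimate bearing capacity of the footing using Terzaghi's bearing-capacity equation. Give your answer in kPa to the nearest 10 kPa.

q_ult ≈ 740 kPa

Effective surcharge at the founding depth q = γ·D_f = 18.9 × 1 = 18.9 kPa.
q_ult = q·N_q + 0.5·γ·B·N_γ·s_γ
     = 18.9 × 20.4 + 0.5 × 18.9 × 2.7 × 17.4 × 0.8
     = 385.56 + 355.17 = 740.73 kPa.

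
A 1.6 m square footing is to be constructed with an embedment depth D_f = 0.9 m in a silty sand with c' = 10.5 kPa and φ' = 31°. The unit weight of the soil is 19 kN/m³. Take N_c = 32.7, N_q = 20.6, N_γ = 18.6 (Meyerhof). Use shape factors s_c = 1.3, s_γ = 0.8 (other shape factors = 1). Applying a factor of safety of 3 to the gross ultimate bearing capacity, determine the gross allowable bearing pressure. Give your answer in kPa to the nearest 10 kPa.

Overburden at base level: q = 19 × 0.9 = 17.1 kPa.
Cohesion term c·N_c·s_c = 10.5 × 32.7 × 1.3 = 446.36 kPa; surcharge term q·N_q = 17.1 × 20.6 = 352.26 kPa; self-weight term 0.5·γ·B·N_γ·s_γ = 0.5 × 19 × 1.6 × 18.6 × 0.8 = 226.18 kPa.
q_ult = 446.36 + 352.26 + 226.18 = 1024.8 kPa.
q_all = q_ult / FS = 1024.8 / 3 = 341.6 kPa.

q_all ≈ 340 kPa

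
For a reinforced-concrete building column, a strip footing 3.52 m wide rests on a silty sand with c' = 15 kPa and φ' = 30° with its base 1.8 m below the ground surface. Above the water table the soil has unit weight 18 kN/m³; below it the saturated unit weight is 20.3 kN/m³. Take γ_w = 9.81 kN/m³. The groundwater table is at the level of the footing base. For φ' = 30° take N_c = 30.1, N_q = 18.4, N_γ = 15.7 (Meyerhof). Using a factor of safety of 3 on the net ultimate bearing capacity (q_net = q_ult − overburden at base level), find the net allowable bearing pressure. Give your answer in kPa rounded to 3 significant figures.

q = γ·D_f = 18 × 1.8 = 32.4 kPa.
For the ½γBN_γ term take γ' = 20.3 − 9.81 = 10.49 kN/m³ (soil below base is submerged).
c·N_c = 15 × 30.1 = 451.5 kPa
q·N_q = 32.4 × 18.4 = 596.16 kPa
0.5·γ·B·N_γ = 0.5 × 10.49 × 3.52 × 15.7 = 289.86 kPa
q_ult = 451.5 + 596.16 + 289.86 = 1337.5 kPa.
q_net = 1337.5 − 32.4 = 1305.1 kPa.
q_all(net) = 1305.1 / 3 = 435.04 kPa.

q_all(net) ≈ 435 kPa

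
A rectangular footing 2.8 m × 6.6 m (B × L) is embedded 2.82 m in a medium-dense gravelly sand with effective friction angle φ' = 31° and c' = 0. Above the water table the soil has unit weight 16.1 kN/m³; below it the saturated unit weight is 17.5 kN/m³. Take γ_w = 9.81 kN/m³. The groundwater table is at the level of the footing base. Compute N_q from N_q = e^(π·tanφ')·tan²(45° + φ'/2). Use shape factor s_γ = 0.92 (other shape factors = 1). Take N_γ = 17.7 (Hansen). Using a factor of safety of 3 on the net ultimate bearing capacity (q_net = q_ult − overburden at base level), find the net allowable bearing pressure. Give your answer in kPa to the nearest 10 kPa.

q_all(net) ≈ 360 kPa

N_q = e^(π·tan31°)·tan²(60.5°) = 20.63.
q = γ·D_f = 16.1 × 2.82 = 45.402 kPa.
For the ½γBN_γ term take γ' = 17.5 − 9.81 = 7.69 kN/m³ (soil below base is submerged).
q·N_q = 45.402 × 20.631 = 936.68 kPa
0.5·γ·B·N_γ·s_γ = 0.5 × 7.69 × 2.8 × 17.7 × 0.92 = 175.31 kPa
q_ult = 936.68 + 175.31 = 1112 kPa.
q_net = 1112 − 45.402 = 1066.6 kPa.
q_all(net) = 1066.6 / 3 = 355.53 kPa.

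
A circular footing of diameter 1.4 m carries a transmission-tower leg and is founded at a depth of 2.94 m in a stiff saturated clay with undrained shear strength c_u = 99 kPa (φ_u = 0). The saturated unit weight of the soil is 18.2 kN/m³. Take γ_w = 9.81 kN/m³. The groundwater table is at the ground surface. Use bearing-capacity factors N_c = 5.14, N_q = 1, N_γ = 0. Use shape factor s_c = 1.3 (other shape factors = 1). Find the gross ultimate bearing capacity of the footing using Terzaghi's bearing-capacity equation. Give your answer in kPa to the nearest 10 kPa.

q_ult ≈ 690 kPa

γ' = 18.2 − 9.81 = 8.39 kN/m³ (submerged throughout). q = 8.39 × 2.94 = 24.667 kPa.
c·N_c·s_c = 99 × 5.14 × 1.3 = 661.52 kPa
q·N_q = 24.667 × 1 = 24.667 kPa
q_ult = 661.52 + 24.667 = 686.18 kPa.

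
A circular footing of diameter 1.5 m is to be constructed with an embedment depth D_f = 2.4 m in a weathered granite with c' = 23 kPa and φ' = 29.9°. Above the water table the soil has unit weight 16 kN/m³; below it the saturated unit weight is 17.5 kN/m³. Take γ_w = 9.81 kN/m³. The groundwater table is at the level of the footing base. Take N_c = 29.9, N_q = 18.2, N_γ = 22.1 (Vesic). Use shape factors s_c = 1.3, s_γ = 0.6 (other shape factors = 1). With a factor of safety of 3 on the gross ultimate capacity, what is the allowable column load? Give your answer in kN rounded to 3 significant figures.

Overburden at base level: q = 16 × 2.4 = 38.4 kPa.
Below the base the soil is submerged, so the ½γBN_γ term uses γ' = 17.5 − 9.81 = 7.69 kN/m³.
Cohesion term c·N_c·s_c = 23 × 29.9 × 1.3 = 894.01 kPa; surcharge term q·N_q = 38.4 × 18.2 = 698.88 kPa; self-weight term 0.5·γ·B·N_γ·s_γ = 0.5 × 7.69 × 1.5 × 22.1 × 0.6 = 76.477 kPa.
q_ult = 894.01 + 698.88 + 76.477 = 1669.4 kPa.
Gross allowable pressure q_all = 1669.4 / 3 = 556.46 kPa.
Footing area = 1.7671 m², so allowable column load = 556.46 × 1.7671 = 983.31 kN.

P_all ≈ 983 kN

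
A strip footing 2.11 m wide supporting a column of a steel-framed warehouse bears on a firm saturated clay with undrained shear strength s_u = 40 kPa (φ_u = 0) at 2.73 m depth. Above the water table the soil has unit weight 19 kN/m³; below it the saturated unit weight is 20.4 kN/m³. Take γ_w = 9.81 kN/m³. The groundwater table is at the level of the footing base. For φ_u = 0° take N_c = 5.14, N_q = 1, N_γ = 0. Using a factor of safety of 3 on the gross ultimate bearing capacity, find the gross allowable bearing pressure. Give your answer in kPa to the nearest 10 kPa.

q = γ·D_f = 19 × 2.73 = 51.87 kPa.
c·N_c = 40 × 5.14 = 205.6 kPa
q·N_q = 51.87 × 1 = 51.87 kPa
q_ult = 205.6 + 51.87 = 257.47 kPa.
q_all = 257.47 / 3 = 85.823 kPa.

q_all ≈ 90 kPa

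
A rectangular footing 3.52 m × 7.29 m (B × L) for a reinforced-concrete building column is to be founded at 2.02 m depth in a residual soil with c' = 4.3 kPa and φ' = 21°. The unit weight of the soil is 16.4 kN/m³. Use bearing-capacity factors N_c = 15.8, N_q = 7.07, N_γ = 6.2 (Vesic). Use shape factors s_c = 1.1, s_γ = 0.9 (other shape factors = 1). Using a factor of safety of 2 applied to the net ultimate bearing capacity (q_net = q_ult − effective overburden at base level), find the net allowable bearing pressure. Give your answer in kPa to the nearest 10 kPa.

q_all(net) ≈ 220 kPa

q = γ·D_f = 16.4 × 2.02 = 33.128 kPa.
c·N_c·s_c = 4.3 × 15.8 × 1.1 = 74.734 kPa
q·N_q = 33.128 × 7.07 = 234.21 kPa
0.5·γ·B·N_γ·s_γ = 0.5 × 16.4 × 3.52 × 6.2 × 0.9 = 161.06 kPa
q_ult = 74.734 + 234.21 + 161.06 = 470.01 kPa.
Net ultimate: q_net = 470.01 − 33.128 = 436.88 kPa.
q_all(net) = 436.88 / 2 = 218.44 kPa.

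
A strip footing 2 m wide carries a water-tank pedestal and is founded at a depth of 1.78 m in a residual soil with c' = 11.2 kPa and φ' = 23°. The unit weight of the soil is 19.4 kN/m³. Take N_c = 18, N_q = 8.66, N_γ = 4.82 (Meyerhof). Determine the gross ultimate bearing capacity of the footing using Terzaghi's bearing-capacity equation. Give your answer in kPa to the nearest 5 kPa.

q_ult ≈ 595 kPa

Overburden at base level: q = 19.4 × 1.78 = 34.532 kPa.
Cohesion term c·N_c = 11.2 × 18 = 201.6 kPa; surcharge term q·N_q = 34.532 × 8.66 = 299.05 kPa; self-weight term 0.5·γ·B·N_γ = 0.5 × 19.4 × 2 × 4.82 = 93.508 kPa.
q_ult = 201.6 + 299.05 + 93.508 = 594.16 kPa.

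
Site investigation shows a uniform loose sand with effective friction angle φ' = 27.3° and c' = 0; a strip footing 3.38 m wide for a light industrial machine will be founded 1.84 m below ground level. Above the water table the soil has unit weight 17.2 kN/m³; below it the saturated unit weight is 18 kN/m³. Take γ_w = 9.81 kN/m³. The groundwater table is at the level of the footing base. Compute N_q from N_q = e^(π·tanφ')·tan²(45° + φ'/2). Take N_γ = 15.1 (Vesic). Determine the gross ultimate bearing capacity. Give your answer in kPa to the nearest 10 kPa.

q_ult ≈ 640 kPa

tan27.3° = 0.5161, so N_q = e^(π×0.5161)·tan²(58.65°) = 5.061 × 2.694 = 13.64.
Effective surcharge at the founding depth q = γ·D_f = 17.2 × 1.84 = 31.648 kPa.
The water table coincides with the base, so in the self-weight term γ → γ' = 8.19 kN/m³.
q_ult = q·N_q + 0.5·γ·B·N_γ
     = 31.648 × 13.636 + 0.5 × 8.19 × 3.38 × 15.1
     = 431.54 + 209 = 640.55 kPa.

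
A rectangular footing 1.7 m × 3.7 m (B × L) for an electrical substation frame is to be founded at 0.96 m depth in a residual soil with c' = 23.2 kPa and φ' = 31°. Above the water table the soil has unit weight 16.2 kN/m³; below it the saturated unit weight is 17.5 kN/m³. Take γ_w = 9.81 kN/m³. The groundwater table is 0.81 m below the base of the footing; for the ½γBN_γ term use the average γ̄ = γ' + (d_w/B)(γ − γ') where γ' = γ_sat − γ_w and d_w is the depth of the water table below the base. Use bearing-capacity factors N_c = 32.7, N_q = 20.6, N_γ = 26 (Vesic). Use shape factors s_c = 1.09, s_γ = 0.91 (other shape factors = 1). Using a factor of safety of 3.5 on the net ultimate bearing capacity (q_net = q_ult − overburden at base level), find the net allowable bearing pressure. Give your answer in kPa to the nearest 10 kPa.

Overburden at base level: q = 16.2 × 0.96 = 15.552 kPa.
The water table is 0.81 m below the base (< B = 1.7 m), so the ½γBN_γ term uses γ̄ = γ' + (d_w/B)(γ − γ') = 7.69 + (0.81/1.7)(16.2 − 7.69) = 11.745 kN/m³.
Cohesion term c·N_c·s_c = 23.2 × 32.7 × 1.09 = 826.92 kPa; surcharge term q·N_q = 15.552 × 20.6 = 320.37 kPa; self-weight term 0.5·γ·B·N_γ·s_γ = 0.5 × 11.745 × 1.7 × 26 × 0.91 = 236.2 kPa.
q_ult = 826.92 + 320.37 + 236.2 = 1383.5 kPa.
q_net = 1383.5 − 15.552 = 1367.9 kPa.
q_all(net) = 1367.9 / 3.5 = 390.84 kPa.

q_all(net) ≈ 390 kPa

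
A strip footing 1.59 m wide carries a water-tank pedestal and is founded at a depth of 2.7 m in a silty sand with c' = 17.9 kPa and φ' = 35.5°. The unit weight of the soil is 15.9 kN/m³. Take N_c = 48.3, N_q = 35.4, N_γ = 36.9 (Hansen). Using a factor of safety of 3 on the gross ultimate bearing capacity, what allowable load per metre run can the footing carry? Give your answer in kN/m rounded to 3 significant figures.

Effective surcharge at the founding depth q = γ·D_f = 15.9 × 2.7 = 42.93 kPa.
q_ult = c·N_c + q·N_q + 0.5·γ·B·N_γ
     = 17.9 × 48.3 + 42.93 × 35.4 + 0.5 × 15.9 × 1.59 × 36.9
     = 864.57 + 1519.7 + 466.43 = 2850.7 kPa.
Gross allowable pressure q_all = 2850.7 / 3 = 950.24 kPa.
Allowable wall load = q_all × B = 950.24 × 1.59 = 1510.9 kN per metre run.

≈ 1510 kN/m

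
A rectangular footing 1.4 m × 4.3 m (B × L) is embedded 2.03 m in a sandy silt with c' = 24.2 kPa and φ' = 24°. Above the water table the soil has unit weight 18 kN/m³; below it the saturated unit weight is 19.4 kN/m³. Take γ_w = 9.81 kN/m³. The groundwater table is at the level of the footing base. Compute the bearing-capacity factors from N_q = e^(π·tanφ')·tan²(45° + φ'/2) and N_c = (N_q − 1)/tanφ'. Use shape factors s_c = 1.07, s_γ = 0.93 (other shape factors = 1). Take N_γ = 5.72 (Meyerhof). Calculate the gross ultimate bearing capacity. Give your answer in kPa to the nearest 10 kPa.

tan24° = 0.4452, so N_q = e^(π×0.4452)·tan²(57°) = 4.05 × 2.371 = 9.6.
N_c = (9.6 − 1)/tan24° = 19.32.
Overburden at base level: q = 18 × 2.03 = 36.54 kPa.
Below the base the soil is submerged, so the ½γBN_γ term uses γ' = 19.4 − 9.81 = 9.59 kN/m³.
Cohesion term c·N_c·s_c = 24.2 × 19.324 × 1.07 = 500.36 kPa; surcharge term q·N_q = 36.54 × 9.6034 = 350.91 kPa; self-weight term 0.5·γ·B·N_γ·s_γ = 0.5 × 9.59 × 1.4 × 5.72 × 0.93 = 35.71 kPa.
q_ult = 500.36 + 350.91 + 35.71 = 886.98 kPa.

q_ult ≈ 890 kPa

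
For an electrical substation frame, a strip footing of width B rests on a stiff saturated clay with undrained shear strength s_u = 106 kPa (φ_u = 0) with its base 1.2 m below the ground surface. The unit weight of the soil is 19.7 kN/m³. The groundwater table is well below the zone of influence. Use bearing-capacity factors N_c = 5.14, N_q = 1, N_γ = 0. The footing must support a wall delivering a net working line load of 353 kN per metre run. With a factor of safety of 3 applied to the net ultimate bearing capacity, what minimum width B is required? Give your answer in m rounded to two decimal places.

q = γ·D_f = 19.7 × 1.2 = 23.64 kPa.
c·N_c = 106 × 5.14 = 544.84 kPa
q·N_q = 23.64 × 1 = 23.64 kPa
q_ult = 544.84 + 23.64 = 568.48 kPa.
For φ = 0 the ½γBN_γ term vanishes, so q_ult is independent of B. q_net = 568.48 − 23.64 = 544.84 kPa; q_all(net) = 544.84/3 = 181.61 kPa.
Required width B = w / q_all(net) = 353 / 181.61 = 1.944 m.

B = 1.94 m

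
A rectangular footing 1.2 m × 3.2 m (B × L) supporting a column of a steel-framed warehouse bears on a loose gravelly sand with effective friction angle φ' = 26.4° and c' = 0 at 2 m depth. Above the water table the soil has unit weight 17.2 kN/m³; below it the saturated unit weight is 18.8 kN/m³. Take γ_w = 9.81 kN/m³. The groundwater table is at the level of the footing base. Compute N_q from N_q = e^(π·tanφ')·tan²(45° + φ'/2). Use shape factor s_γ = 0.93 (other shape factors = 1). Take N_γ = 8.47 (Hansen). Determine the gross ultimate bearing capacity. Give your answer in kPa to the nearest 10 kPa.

q_ult ≈ 470 kPa

tan26.4° = 0.4964, so N_q = e^(π×0.4964)·tan²(58.2°) = 4.756 × 2.601 = 12.37.
Effective surcharge at the founding depth q = γ·D_f = 17.2 × 2 = 34.4 kPa.
The water table coincides with the base, so in the self-weight term γ → γ' = 8.99 kN/m³.
q_ult = q·N_q + 0.5·γ·B·N_γ·s_γ
     = 34.4 × 12.373 + 0.5 × 8.99 × 1.2 × 8.47 × 0.93
     = 425.62 + 42.489 = 468.11 kPa.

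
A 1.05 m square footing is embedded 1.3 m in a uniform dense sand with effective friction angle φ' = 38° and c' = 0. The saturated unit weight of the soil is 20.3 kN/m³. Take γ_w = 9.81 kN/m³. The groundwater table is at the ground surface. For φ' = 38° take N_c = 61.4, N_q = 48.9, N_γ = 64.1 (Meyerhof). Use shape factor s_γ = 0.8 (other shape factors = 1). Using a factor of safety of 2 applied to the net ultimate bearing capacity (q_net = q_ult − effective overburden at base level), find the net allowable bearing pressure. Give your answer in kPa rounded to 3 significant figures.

γ' = 20.3 − 9.81 = 10.49 kN/m³ (submerged throughout). q = 10.49 × 1.3 = 13.637 kPa; the same γ' applies in the ½γBN_γ term.
q·N_q = 13.637 × 48.9 = 666.85 kPa
0.5·γ·B·N_γ·s_γ = 0.5 × 10.49 × 1.05 × 64.1 × 0.8 = 282.41 kPa
q_ult = 666.85 + 282.41 = 949.26 kPa.
Net ultimate: q_net = 949.26 − 13.637 = 935.62 kPa.
q_all(net) = 935.62 / 2 = 467.81 kPa.

q_all(net) ≈ 468 kPa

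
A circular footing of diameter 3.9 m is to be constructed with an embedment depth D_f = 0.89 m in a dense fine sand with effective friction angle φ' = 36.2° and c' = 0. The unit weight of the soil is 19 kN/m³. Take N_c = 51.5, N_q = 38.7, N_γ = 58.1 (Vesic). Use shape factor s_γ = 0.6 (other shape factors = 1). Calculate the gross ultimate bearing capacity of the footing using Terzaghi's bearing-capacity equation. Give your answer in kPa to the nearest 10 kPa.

q = γ·D_f = 19 × 0.89 = 16.91 kPa.
q·N_q = 16.91 × 38.7 = 654.42 kPa
0.5·γ·B·N_γ·s_γ = 0.5 × 19 × 3.9 × 58.1 × 0.6 = 1291.6 kPa
q_ult = 654.42 + 1291.6 = 1946 kPa.

q_ult ≈ 1950 kPa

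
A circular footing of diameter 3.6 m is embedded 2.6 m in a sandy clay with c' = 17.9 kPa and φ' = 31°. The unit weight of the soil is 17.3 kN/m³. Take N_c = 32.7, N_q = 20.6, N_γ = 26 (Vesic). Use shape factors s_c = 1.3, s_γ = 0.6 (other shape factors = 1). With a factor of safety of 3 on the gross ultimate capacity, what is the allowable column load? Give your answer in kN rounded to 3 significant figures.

P_all ≈ 7370 kN

q = γ·D_f = 17.3 × 2.6 = 44.98 kPa.
c·N_c·s_c = 17.9 × 32.7 × 1.3 = 760.93 kPa
q·N_q = 44.98 × 20.6 = 926.59 kPa
0.5·γ·B·N_γ·s_γ = 0.5 × 17.3 × 3.6 × 26 × 0.6 = 485.78 kPa
q_ult = 760.93 + 926.59 + 485.78 = 2173.3 kPa.
Gross allowable pressure q_all = 2173.3 / 3 = 724.43 kPa.
Footing area = 10.1788 m², so allowable column load = 724.43 × 10.1788 = 7373.9 kN.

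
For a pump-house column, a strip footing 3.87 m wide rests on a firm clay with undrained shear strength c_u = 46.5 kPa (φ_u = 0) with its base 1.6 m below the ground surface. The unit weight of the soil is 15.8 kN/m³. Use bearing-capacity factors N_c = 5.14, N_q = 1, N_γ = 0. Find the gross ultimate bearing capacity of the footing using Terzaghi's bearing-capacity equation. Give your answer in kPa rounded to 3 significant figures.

q = γ·D_f = 15.8 × 1.6 = 25.28 kPa.
c·N_c = 46.5 × 5.14 = 239.01 kPa
q·N_q = 25.28 × 1 = 25.28 kPa
q_ult = 239.01 + 25.28 = 264.29 kPa.

q_ult ≈ 264 kPa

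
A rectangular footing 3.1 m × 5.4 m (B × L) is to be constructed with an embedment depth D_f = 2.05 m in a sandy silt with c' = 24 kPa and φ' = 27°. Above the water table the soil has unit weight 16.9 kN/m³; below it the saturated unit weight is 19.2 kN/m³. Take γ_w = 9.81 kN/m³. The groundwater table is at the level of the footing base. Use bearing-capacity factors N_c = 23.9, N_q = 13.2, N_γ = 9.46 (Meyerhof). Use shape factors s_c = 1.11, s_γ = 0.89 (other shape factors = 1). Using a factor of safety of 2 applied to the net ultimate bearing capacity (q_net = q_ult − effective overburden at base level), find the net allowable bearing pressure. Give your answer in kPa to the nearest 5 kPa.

q_all(net) ≈ 590 kPa

Effective surcharge at the founding depth q = γ·D_f = 16.9 × 2.05 = 34.645 kPa.
The water table coincides with the base, so in the self-weight term γ → γ' = 9.39 kN/m³.
q_ult = c·N_c·s_c + q·N_q + 0.5·γ·B·N_γ·s_γ
     = 24 × 23.9 × 1.11 + 34.645 × 13.2 + 0.5 × 9.39 × 3.1 × 9.46 × 0.89
     = 636.7 + 457.31 + 122.54 = 1216.6 kPa.
Net ultimate: q_net = 1216.6 − 34.645 = 1181.9 kPa.
q_all(net) = 1181.9 / 2 = 590.95 kPa.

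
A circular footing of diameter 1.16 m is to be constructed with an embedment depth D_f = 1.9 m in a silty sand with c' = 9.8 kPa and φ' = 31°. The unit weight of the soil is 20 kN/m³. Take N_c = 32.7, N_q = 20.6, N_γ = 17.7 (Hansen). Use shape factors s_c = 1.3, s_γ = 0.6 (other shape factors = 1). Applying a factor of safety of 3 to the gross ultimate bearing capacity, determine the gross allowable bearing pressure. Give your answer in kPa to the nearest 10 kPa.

Effective surcharge at the founding depth q = γ·D_f = 20 × 1.9 = 38 kPa.
q_ult = c·N_c·s_c + q·N_q + 0.5·γ·B·N_γ·s_γ
     = 9.8 × 32.7 × 1.3 + 38 × 20.6 + 0.5 × 20 × 1.16 × 17.7 × 0.6
     = 416.6 + 782.8 + 123.19 = 1322.6 kPa.
q_all = q_ult / FS = 1322.6 / 3 = 440.86 kPa.

q_all ≈ 440 kPa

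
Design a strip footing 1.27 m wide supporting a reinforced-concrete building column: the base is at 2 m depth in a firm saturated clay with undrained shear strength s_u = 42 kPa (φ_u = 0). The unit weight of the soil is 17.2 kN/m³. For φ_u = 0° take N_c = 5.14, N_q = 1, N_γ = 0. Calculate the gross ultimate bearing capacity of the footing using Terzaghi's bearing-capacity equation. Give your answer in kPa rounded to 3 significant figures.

q = γ·D_f = 17.2 × 2 = 34.4 kPa.
c·N_c = 42 × 5.14 = 215.88 kPa
q·N_q = 34.4 × 1 = 34.4 kPa
q_ult = 215.88 + 34.4 = 250.28 kPa.

q_ult ≈ 250 kPa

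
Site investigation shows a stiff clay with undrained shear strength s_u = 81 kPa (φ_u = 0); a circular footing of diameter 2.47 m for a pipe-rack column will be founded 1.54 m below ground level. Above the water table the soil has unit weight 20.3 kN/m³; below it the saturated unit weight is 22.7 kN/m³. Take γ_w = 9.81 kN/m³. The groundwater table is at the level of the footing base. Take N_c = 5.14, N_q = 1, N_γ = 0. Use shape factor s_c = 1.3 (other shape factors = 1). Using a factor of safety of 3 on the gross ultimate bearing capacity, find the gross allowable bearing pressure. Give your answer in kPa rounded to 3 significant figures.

q = γ·D_f = 20.3 × 1.54 = 31.262 kPa.
c·N_c·s_c = 81 × 5.14 × 1.3 = 541.24 kPa
q·N_q = 31.262 × 1 = 31.262 kPa
q_ult = 541.24 + 31.262 = 572.5 kPa.
q_all = 572.5 / 3 = 190.83 kPa.

q_all ≈ 191 kPa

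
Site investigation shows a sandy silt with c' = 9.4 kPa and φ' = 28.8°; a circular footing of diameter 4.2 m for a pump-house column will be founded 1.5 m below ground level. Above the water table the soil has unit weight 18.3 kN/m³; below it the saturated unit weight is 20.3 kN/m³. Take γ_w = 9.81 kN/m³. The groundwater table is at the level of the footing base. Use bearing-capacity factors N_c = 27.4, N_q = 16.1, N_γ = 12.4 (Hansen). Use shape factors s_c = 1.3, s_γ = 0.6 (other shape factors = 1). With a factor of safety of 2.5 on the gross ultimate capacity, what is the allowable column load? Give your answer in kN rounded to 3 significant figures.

P_all ≈ 5210 kN

Overburden at base level: q = 18.3 × 1.5 = 27.45 kPa.
Below the base the soil is submerged, so the ½γBN_γ term uses γ' = 20.3 − 9.81 = 10.49 kN/m³.
Cohesion term c·N_c·s_c = 9.4 × 27.4 × 1.3 = 334.83 kPa; surcharge term q·N_q = 27.45 × 16.1 = 441.95 kPa; self-weight term 0.5·γ·B·N_γ·s_γ = 0.5 × 10.49 × 4.2 × 12.4 × 0.6 = 163.9 kPa.
q_ult = 334.83 + 441.95 + 163.9 = 940.67 kPa.
Gross allowable pressure q_all = 940.67 / 2.5 = 376.27 kPa.
Footing area = 13.8544 m², so allowable column load = 376.27 × 13.8544 = 5213 kN.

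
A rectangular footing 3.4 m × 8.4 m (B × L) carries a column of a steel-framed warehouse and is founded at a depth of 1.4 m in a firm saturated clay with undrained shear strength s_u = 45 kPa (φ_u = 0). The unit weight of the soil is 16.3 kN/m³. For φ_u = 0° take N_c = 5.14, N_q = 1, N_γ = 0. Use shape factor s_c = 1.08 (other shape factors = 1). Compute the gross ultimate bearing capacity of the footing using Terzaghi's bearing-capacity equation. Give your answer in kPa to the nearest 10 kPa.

Overburden at base level: q = 16.3 × 1.4 = 22.82 kPa.
Cohesion term c·N_c·s_c = 45 × 5.14 × 1.08 = 249.8 kPa; surcharge term q·N_q = 22.82 × 1 = 22.82 kPa.
q_ult = 249.8 + 22.82 = 272.62 kPa.

q_ult ≈ 270 kPa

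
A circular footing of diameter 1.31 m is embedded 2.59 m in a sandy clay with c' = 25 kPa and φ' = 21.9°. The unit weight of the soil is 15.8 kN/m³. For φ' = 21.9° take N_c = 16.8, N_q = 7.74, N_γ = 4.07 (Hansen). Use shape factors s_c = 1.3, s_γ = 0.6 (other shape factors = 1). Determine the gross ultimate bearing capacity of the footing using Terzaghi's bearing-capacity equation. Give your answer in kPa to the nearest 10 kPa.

q_ult ≈ 890 kPa

Overburden at base level: q = 15.8 × 2.59 = 40.922 kPa.
Cohesion term c·N_c·s_c = 25 × 16.8 × 1.3 = 546 kPa; surcharge term q·N_q = 40.922 × 7.74 = 316.74 kPa; self-weight term 0.5·γ·B·N_γ·s_γ = 0.5 × 15.8 × 1.31 × 4.07 × 0.6 = 25.272 kPa.
q_ult = 546 + 316.74 + 25.272 = 888.01 kPa.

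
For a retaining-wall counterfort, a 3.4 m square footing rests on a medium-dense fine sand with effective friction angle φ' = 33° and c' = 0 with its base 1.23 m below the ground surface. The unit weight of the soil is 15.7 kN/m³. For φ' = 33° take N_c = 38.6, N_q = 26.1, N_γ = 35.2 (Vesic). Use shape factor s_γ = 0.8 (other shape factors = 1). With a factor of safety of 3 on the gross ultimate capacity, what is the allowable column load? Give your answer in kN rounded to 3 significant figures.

P_all ≈ 4840 kN

q = γ·D_f = 15.7 × 1.23 = 19.311 kPa.
q·N_q = 19.311 × 26.1 = 504.02 kPa
0.5·γ·B·N_γ·s_γ = 0.5 × 15.7 × 3.4 × 35.2 × 0.8 = 751.59 kPa
q_ult = 504.02 + 751.59 = 1255.6 kPa.
Gross allowable pressure q_all = 1255.6 / 3 = 418.54 kPa.
Footing area = 11.56 m², so allowable column load = 418.54 × 11.56 = 4838.3 kN.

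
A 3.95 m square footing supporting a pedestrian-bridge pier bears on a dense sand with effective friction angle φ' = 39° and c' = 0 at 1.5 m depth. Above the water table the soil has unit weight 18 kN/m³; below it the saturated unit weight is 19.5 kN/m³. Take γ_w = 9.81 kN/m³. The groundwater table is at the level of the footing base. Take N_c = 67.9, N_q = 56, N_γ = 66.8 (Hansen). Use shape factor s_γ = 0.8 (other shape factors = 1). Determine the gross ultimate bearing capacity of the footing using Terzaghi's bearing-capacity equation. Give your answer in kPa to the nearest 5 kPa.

q_ult ≈ 2535 kPa

Overburden at base level: q = 18 × 1.5 = 27 kPa.
Below the base the soil is submerged, so the ½γBN_γ term uses γ' = 19.5 − 9.81 = 9.69 kN/m³.
Surcharge term q·N_q = 27 × 56 = 1512 kPa; self-weight term 0.5·γ·B·N_γ·s_γ = 0.5 × 9.69 × 3.95 × 66.8 × 0.8 = 1022.7 kPa.
q_ult = 1512 + 1022.7 = 2534.7 kPa.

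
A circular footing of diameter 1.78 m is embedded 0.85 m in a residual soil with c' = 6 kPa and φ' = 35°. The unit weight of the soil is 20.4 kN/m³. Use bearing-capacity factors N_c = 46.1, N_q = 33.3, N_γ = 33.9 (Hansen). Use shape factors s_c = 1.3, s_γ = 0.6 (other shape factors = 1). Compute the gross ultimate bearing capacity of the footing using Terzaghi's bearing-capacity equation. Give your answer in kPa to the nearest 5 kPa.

q = γ·D_f = 20.4 × 0.85 = 17.34 kPa.
c·N_c·s_c = 6 × 46.1 × 1.3 = 359.58 kPa
q·N_q = 17.34 × 33.3 = 577.42 kPa
0.5·γ·B·N_γ·s_γ = 0.5 × 20.4 × 1.78 × 33.9 × 0.6 = 369.29 kPa
q_ult = 359.58 + 577.42 + 369.29 = 1306.3 kPa.

q_ult ≈ 1305 kPa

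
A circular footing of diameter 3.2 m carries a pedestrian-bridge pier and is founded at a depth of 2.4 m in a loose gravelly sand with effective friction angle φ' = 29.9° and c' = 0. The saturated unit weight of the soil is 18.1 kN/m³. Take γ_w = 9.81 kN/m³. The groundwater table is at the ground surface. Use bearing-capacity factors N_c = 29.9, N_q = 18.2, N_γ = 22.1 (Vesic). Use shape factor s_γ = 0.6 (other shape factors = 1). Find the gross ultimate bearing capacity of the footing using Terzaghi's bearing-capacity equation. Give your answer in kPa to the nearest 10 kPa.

Water table at ground surface, so effective unit weight γ' = 18.1 − 9.81 = 8.29 kN/m³ is used throughout; overburden q = 8.29 × 2.4 = 19.896 kPa; the same γ' applies in the ½γBN_γ term.
Surcharge term q·N_q = 19.896 × 18.2 = 362.11 kPa; self-weight term 0.5·γ·B·N_γ·s_γ = 0.5 × 8.29 × 3.2 × 22.1 × 0.6 = 175.88 kPa.
q_ult = 362.11 + 175.88 = 537.99 kPa.

q_ult ≈ 540 kPa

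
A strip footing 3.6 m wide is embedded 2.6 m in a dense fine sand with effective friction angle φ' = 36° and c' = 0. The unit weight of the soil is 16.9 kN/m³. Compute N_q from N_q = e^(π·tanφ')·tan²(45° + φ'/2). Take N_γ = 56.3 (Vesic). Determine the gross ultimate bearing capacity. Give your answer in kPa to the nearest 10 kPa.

q_ult ≈ 3370 kPa

tan36° = 0.7265, so N_q = e^(π×0.7265)·tan²(63°) = 9.801 × 3.852 = 37.75.
Overburden at base level: q = 16.9 × 2.6 = 43.94 kPa.
Surcharge term q·N_q = 43.94 × 37.752 = 1658.8 kPa; self-weight term 0.5·γ·B·N_γ = 0.5 × 16.9 × 3.6 × 56.3 = 1712.6 kPa.
q_ult = 1658.8 + 1712.6 = 3371.5 kPa.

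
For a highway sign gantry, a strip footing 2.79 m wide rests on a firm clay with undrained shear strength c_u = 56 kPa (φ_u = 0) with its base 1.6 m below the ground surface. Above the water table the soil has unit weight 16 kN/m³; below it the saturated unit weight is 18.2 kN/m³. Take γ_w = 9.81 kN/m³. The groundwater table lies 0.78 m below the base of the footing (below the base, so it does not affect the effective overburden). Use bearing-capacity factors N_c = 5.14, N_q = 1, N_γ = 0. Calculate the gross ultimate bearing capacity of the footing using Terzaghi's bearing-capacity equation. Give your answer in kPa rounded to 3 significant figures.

q = γ·D_f = 16 × 1.6 = 25.6 kPa.
c·N_c = 56 × 5.14 = 287.84 kPa
q·N_q = 25.6 × 1 = 25.6 kPa
q_ult = 287.84 + 25.6 = 313.44 kPa.

q_ult ≈ 313 kPa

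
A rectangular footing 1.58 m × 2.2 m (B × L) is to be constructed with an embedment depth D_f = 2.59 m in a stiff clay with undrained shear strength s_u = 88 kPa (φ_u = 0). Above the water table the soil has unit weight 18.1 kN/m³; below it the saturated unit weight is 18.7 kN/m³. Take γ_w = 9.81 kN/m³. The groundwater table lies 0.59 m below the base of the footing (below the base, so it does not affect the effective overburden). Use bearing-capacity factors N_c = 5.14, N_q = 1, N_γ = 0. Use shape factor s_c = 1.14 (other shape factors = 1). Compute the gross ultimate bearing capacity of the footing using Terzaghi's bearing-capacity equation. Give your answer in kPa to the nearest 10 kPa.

q_ult ≈ 560 kPa

q = γ·D_f = 18.1 × 2.59 = 46.879 kPa.
c·N_c·s_c = 88 × 5.14 × 1.14 = 515.64 kPa
q·N_q = 46.879 × 1 = 46.879 kPa
q_ult = 515.64 + 46.879 = 562.52 kPa.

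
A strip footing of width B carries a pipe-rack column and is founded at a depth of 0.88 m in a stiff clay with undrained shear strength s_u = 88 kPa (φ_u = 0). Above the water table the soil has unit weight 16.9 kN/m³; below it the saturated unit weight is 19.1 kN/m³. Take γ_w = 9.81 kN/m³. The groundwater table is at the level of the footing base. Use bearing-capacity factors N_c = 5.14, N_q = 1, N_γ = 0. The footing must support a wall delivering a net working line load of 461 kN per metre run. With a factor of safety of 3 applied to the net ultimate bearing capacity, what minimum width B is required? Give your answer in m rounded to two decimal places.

Effective surcharge at the founding depth q = γ·D_f = 16.9 × 0.88 = 14.872 kPa.
q_ult = c·N_c + q·N_q
     = 88 × 5.14 + 14.872 × 1
     = 452.32 + 14.872 = 467.19 kPa.
For φ = 0 the ½γBN_γ term vanishes, so q_ult is independent of B. q_net = 467.19 − 14.872 = 452.32 kPa; q_all(net) = 452.32/3 = 150.77 kPa.
Required width B = w / q_all(net) = 461 / 150.77 = 3.058 m.

B = 3.06 m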